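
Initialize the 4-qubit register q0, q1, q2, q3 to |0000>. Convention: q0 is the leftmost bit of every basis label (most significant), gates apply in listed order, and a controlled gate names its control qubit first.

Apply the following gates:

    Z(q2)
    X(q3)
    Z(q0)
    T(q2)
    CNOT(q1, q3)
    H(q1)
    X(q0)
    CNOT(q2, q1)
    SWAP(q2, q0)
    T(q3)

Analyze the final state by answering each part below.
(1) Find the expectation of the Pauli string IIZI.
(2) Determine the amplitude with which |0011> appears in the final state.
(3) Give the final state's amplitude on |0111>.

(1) The expectation value of IIZI is -1.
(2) The final state's coefficient on |0011> equals sqrt(2)*exp(I*pi/4)/2.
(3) |0111> carries amplitude sqrt(2)*exp(I*pi/4)/2 in the final state.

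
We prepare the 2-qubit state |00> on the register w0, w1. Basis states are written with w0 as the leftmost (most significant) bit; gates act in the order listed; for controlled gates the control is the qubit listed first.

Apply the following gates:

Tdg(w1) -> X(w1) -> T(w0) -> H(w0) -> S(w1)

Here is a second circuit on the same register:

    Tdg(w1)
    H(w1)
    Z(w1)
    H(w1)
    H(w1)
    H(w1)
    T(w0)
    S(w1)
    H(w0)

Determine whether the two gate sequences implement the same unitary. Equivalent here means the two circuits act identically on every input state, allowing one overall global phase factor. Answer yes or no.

Yes, they are equivalent — the unitaries differ by at most a global phase.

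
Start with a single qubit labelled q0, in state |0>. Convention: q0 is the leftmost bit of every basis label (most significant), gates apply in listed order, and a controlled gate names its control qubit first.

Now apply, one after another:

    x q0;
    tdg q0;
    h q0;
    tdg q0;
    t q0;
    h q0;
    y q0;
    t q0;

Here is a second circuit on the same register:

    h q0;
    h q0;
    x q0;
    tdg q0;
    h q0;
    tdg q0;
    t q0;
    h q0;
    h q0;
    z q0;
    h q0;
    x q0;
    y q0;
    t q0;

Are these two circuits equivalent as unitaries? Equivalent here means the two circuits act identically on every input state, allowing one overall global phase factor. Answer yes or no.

Yes, they are equivalent — the unitaries differ by at most a global phase.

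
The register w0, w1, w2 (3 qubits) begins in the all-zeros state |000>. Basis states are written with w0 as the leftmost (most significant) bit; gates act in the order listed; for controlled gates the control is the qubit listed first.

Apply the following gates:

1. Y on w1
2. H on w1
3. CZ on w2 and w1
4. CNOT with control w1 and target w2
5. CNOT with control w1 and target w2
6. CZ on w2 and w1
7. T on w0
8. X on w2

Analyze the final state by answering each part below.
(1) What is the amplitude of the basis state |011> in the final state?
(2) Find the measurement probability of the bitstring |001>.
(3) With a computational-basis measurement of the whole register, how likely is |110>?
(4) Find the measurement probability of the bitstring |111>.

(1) The final state's coefficient on |011> equals -sqrt(2)*I/2.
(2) Outcome |001> occurs with probability 1/2.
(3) The probability of measuring |110> is 0.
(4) A full measurement returns |111> with probability 0.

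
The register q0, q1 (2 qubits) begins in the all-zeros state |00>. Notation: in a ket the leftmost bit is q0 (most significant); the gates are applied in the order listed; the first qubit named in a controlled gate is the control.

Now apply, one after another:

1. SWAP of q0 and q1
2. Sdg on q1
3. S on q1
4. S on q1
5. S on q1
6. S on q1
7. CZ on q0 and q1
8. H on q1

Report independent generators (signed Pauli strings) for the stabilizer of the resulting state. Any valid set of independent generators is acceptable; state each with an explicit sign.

The stabilizer group can be generated by +IX, +ZI, among other valid generating sets. Key observation: the block from step 3 through step 6 cancels to the identity and can be dropped.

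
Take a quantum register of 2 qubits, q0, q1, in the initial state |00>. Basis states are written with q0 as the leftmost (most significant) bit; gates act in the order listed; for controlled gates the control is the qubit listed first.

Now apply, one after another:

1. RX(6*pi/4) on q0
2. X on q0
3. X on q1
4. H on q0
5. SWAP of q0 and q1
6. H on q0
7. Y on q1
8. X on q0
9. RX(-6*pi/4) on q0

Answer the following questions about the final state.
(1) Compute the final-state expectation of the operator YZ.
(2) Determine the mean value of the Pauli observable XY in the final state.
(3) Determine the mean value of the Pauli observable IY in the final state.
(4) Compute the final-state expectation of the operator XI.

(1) In the final state, YZ has expectation 0.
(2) The observable XY averages to -1.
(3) The expectation value of IY is 1.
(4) The observable XI averages to -1.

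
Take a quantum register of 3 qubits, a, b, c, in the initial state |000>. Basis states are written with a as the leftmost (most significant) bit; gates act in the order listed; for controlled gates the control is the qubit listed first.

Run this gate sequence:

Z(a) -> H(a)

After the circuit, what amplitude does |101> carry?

The amplitude on |101> is 0.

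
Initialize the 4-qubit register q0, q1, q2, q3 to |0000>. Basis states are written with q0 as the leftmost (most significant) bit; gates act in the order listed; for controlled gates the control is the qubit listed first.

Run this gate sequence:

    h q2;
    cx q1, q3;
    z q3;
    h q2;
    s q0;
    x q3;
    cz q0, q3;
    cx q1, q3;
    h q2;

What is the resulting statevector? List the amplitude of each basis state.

After the circuit, the state carries amplitude sqrt(2)/2 on |0001>, sqrt(2)/2 on |0011>, and 0 on every other basis state.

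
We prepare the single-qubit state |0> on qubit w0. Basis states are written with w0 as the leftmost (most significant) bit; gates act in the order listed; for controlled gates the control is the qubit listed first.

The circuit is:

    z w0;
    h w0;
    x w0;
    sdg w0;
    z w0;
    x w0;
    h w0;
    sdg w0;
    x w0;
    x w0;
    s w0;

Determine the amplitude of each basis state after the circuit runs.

The final amplitudes are 1/2 + I/2 on |0>, -1/2 + I/2 on |1>. Key observation: the block from step 8 through step 11 cancels to the identity and can be dropped.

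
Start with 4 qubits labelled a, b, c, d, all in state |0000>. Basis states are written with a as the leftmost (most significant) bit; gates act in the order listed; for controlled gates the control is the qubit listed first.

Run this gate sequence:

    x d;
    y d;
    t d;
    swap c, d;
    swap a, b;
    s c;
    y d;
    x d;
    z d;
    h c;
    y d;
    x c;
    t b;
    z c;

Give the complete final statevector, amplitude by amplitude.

After the circuit, the state carries amplitude sqrt(2)*I/2 on |0001>, -sqrt(2)*I/2 on |0011>, and 0 on every other basis state.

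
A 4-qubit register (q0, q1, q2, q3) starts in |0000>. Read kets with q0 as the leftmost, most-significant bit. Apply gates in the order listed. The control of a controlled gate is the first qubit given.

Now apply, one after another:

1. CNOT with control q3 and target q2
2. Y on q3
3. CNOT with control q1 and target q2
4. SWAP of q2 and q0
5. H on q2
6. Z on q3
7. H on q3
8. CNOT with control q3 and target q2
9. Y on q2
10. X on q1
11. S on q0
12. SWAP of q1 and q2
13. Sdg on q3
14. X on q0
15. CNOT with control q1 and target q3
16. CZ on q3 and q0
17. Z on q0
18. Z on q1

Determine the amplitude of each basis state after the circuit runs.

After the circuit, the state carries amplitude 1/2 on |1010>, -I/2 on |1011>, I/2 on |1110>, -1/2 on |1111>, and 0 on every other basis state.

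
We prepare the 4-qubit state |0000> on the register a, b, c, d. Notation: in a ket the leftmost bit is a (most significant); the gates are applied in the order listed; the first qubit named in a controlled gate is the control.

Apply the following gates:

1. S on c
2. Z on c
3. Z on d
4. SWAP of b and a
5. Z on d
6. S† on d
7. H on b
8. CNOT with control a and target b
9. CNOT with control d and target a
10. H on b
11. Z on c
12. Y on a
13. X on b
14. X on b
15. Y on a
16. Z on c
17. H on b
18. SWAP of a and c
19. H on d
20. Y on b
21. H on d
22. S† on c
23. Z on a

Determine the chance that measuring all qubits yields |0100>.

The probability of measuring |0100> is 1/2. Key observation: steps 10-17 multiply out to the identity, so the circuit reduces to the remaining gates.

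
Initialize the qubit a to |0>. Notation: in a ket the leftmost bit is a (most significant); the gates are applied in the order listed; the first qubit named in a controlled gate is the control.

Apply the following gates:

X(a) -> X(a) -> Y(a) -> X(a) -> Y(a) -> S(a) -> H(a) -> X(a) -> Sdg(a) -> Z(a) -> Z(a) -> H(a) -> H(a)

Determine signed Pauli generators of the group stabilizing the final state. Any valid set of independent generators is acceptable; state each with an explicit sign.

The stabilizer group can be generated by +Y, among other valid generating sets.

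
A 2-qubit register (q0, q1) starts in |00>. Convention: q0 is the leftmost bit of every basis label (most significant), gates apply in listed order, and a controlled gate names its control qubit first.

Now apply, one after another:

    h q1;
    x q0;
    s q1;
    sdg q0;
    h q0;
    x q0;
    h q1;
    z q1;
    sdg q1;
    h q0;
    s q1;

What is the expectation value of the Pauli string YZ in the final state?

The expectation value of YZ is 0.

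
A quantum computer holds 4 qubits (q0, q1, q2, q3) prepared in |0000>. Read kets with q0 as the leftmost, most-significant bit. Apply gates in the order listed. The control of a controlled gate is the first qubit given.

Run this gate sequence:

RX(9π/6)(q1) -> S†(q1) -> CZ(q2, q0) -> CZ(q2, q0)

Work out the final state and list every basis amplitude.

The final amplitudes are -sqrt(2)/2 on |0000>, -sqrt(2)/2 on |0100>, and 0 on every other basis state. Key observation: gates 3-4 undo each other exactly, leaving only the rest of the circuit to track.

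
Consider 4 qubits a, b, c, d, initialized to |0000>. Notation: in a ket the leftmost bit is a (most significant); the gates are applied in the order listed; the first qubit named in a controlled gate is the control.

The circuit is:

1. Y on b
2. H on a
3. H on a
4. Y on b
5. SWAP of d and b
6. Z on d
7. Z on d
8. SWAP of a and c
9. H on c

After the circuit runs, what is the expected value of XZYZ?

The observable XZYZ averages to 0. Key observation: steps 1-4 multiply out to the identity, so the circuit reduces to the remaining gates.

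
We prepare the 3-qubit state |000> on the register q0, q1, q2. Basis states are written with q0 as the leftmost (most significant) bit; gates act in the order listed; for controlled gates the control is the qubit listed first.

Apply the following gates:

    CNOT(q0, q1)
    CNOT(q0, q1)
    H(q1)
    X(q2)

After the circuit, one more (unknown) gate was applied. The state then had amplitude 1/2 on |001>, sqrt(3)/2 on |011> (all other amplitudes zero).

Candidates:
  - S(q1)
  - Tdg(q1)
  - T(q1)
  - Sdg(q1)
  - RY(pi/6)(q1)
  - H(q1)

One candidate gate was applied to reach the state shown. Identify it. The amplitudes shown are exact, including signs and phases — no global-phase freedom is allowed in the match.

The unique candidate consistent with the amplitudes is RY(pi/6)(q1).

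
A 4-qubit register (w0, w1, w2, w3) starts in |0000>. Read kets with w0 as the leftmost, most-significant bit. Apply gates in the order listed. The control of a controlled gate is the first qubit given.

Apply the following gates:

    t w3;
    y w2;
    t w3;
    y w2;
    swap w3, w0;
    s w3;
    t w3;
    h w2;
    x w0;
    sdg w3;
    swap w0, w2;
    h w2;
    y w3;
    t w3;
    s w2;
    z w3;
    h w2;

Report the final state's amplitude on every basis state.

The resulting statevector has amplitude sqrt(2)*(-1 - I)*exp(I*pi/4)/4 on |0001>, 1/2 on |0011>, sqrt(2)*(-1 - I)*exp(I*pi/4)/4 on |1001>, 1/2 on |1011>, and 0 on every other basis state.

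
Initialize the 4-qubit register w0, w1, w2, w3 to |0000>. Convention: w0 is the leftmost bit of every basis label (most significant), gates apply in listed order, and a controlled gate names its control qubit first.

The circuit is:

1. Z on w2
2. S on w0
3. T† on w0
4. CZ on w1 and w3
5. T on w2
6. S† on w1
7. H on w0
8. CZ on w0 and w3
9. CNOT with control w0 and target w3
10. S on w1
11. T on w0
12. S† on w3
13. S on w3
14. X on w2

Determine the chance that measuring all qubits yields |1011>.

A full measurement returns |1011> with probability 1/2.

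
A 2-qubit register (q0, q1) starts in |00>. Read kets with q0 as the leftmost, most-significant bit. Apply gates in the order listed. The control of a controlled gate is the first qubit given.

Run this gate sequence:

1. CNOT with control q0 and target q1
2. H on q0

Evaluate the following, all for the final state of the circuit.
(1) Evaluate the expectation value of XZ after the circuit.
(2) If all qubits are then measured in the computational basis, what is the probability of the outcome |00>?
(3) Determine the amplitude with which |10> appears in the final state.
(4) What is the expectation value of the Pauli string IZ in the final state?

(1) The expectation value of XZ is 1.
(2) Outcome |00> occurs with probability 1/2.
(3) |10> carries amplitude sqrt(2)/2 in the final state.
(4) The expectation value of IZ is 1.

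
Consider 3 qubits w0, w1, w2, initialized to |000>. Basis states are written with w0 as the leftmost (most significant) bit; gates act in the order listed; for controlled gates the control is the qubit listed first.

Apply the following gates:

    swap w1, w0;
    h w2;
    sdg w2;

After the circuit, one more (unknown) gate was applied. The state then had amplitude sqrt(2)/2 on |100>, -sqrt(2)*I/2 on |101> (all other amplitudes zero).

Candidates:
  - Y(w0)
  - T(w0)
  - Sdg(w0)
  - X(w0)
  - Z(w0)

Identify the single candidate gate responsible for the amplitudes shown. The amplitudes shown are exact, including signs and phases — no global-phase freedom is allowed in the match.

It was X(w0) that produced the state shown.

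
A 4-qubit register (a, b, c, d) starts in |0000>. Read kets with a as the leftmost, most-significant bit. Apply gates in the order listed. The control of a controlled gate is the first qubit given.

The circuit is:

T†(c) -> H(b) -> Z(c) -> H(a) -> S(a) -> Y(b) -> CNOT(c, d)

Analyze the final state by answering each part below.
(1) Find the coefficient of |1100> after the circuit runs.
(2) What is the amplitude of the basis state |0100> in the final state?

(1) The final state's coefficient on |1100> equals -1/2.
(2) The final state's coefficient on |0100> equals I/2.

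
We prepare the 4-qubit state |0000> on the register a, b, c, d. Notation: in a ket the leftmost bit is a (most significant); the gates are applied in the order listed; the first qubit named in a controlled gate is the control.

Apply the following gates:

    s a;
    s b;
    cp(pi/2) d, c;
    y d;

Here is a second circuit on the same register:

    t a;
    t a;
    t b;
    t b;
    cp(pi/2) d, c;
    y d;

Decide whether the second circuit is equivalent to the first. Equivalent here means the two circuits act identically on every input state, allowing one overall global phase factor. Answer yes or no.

Yes, they are equivalent — the unitaries differ by at most a global phase.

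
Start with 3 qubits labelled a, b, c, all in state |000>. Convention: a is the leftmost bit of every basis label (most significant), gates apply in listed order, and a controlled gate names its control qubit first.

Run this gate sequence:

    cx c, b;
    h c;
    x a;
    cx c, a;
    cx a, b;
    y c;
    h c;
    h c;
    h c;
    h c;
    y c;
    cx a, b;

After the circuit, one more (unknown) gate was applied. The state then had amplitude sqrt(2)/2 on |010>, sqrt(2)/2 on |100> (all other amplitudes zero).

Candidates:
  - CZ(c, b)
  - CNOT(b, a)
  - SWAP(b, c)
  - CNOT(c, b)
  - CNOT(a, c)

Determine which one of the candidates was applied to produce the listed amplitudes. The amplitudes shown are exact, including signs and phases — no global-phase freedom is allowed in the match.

The applied gate was SWAP(b, c). Key observation: gates 5-12 undo each other exactly, leaving only the rest of the circuit to track.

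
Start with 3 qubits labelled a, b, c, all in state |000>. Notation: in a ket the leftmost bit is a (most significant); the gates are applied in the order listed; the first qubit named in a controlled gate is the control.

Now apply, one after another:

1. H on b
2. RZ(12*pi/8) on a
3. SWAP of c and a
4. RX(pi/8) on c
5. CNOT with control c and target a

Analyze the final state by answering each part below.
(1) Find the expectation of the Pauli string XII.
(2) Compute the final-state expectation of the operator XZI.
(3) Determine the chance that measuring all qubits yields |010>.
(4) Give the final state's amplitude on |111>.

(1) In the final state, XII has expectation 0.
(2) In the final state, XZI has expectation 0.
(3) A full measurement returns |010> with probability cos(pi/16)**2/2.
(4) |111> carries amplitude sqrt(2)*exp(3*I*pi/4)*sin(pi/16)/2 in the final state.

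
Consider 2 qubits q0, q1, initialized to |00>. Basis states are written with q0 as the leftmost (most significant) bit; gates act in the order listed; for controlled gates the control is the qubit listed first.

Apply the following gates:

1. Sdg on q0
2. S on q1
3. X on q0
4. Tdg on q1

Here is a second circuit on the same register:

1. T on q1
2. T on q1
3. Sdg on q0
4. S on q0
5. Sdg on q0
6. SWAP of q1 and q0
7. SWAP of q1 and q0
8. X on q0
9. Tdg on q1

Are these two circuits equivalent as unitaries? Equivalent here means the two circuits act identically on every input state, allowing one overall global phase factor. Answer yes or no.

Yes: on every input state the two circuits agree up to one overall phase factor.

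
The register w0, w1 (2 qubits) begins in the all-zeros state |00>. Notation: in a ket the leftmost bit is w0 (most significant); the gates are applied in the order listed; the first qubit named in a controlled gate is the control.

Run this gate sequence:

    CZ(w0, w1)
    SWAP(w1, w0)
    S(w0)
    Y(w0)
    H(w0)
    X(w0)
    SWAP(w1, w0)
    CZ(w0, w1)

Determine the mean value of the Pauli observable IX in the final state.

The expectation value of IX is -1.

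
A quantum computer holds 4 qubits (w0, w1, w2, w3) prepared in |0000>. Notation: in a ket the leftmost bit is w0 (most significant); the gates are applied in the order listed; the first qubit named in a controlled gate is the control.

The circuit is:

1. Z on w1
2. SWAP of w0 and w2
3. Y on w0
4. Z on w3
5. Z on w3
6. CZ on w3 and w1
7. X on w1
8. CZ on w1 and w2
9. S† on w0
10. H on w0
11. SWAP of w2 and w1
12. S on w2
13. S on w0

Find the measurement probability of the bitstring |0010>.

A full measurement returns |0010> with probability 1/2.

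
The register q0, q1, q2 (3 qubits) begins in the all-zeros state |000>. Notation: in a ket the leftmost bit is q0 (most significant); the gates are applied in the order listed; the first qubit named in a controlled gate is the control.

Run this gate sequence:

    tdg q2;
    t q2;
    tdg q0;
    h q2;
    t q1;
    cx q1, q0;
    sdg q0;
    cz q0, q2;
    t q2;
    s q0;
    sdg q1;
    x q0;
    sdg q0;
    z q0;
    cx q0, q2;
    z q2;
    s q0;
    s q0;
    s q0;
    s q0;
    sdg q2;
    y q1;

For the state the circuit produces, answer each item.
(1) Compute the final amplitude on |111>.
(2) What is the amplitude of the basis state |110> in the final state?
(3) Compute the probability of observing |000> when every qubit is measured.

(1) The amplitude on |111> is -sqrt(2)*I/2. Key observation: gates 17-20 undo each other exactly, leaving only the rest of the circuit to track.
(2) The final state's coefficient on |110> equals -sqrt(2)*exp(I*pi/4)/2.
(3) Outcome |000> occurs with probability 0.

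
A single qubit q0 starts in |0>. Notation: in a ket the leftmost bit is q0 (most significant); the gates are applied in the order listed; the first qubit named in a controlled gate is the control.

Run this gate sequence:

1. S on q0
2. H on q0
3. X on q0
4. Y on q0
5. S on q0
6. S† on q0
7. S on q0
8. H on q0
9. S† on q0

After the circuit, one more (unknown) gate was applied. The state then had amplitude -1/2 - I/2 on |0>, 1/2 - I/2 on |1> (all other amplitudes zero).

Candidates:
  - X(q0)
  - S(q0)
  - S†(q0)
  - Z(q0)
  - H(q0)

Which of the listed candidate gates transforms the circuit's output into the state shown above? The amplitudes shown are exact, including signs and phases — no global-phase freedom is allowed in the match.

The unique candidate consistent with the amplitudes is S(q0).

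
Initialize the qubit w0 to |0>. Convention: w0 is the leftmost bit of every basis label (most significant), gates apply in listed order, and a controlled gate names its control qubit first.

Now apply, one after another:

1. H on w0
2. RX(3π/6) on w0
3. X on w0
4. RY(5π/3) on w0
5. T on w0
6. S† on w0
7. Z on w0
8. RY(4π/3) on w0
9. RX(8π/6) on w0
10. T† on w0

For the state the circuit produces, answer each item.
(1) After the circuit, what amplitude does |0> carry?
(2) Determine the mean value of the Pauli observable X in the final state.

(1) The amplitude on |0> is 1/8 - 3*exp(3*I*pi/4)/8 + sqrt(3)*exp(3*I*pi/4)/8 + I/4 + sqrt(3)*(1 + 2*I)/8.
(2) The expectation value of X is -9*sqrt(2)/16 - 3/16.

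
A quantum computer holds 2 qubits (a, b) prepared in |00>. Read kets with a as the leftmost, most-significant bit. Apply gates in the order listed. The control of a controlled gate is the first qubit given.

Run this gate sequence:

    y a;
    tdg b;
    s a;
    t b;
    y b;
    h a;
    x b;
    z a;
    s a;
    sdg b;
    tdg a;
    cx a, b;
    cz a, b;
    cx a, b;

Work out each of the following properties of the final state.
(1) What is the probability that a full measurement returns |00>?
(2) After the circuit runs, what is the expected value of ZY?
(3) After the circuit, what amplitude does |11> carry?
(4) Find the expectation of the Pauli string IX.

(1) Outcome |00> occurs with probability 1/2.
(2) The observable ZY averages to 0.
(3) |11> carries amplitude 0 in the final state.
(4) The expectation value of IX is 0.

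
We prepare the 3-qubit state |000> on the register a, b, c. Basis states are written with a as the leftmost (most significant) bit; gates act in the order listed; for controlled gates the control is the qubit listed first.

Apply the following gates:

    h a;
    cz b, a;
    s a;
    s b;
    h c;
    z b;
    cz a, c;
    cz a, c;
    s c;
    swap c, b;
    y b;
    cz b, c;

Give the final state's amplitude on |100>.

|100> carries amplitude I/2 in the final state.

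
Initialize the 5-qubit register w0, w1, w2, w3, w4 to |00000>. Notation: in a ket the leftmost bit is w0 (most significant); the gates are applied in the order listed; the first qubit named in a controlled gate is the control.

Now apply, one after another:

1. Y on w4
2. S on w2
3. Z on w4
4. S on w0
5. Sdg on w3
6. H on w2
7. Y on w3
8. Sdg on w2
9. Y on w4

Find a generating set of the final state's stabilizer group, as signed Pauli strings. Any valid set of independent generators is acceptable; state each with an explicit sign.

The final state is stabilized by the group generated by -IIYII, +ZIIII, +IZIII, -IIIZI, +IIIIZ; other independent generating sets are equally valid.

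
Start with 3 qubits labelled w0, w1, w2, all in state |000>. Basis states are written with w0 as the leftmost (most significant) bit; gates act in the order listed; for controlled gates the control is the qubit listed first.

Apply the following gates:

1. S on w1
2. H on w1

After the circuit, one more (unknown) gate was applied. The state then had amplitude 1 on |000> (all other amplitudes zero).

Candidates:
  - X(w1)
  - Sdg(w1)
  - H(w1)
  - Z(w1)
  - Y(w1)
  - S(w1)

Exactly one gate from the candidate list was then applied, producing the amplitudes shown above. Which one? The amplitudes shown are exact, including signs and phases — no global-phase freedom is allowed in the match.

The unique candidate consistent with the amplitudes is H(w1).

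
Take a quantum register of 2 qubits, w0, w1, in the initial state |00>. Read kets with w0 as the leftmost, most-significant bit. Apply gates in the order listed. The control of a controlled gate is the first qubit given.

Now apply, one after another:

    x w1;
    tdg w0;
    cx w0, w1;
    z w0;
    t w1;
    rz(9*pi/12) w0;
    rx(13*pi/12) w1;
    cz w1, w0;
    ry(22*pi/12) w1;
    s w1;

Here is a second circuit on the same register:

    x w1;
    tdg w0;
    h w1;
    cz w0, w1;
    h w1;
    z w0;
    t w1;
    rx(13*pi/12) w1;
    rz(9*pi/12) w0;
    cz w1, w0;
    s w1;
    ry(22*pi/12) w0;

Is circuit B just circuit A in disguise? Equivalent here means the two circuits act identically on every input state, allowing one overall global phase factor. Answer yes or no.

No — the two circuits implement different unitaries, even allowing a global phase.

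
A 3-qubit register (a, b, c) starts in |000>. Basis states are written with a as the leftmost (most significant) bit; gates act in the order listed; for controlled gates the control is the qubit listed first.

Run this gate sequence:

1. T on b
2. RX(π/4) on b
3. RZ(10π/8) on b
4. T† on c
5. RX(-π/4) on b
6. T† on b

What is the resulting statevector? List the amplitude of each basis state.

The final amplitudes are (-2 - sqrt(2) - (-2 + sqrt(2))*exp(I*pi/4))*exp(3*I*pi/8)/4 on |000>, sqrt(2)*(-I - exp(3*I*pi/4))*exp(I*pi/8)/4 on |010>, and 0 on every other basis state.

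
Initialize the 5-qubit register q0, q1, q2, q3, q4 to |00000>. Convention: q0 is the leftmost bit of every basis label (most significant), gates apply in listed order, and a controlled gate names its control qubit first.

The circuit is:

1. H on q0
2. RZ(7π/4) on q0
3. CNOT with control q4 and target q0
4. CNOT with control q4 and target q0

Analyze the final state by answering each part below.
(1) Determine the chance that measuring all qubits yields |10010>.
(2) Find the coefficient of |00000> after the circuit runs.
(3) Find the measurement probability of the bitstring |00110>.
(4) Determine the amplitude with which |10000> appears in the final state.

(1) Outcome |10010> occurs with probability 0. Key observation: the block from step 3 through step 4 cancels to the identity and can be dropped.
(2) |00000> carries amplitude -sqrt(2)*exp(I*pi/8)/2 in the final state.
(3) A full measurement returns |00110> with probability 0.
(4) The final state's coefficient on |10000> equals sqrt(2)*exp(7*I*pi/8)/2.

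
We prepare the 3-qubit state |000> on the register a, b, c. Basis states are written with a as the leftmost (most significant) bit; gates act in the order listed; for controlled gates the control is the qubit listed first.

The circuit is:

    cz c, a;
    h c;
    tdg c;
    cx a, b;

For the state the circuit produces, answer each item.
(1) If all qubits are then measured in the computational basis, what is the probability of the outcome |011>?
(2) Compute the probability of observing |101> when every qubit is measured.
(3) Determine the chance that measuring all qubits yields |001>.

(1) The probability of measuring |011> is 0.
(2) Outcome |101> occurs with probability 0.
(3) Outcome |001> occurs with probability 1/2.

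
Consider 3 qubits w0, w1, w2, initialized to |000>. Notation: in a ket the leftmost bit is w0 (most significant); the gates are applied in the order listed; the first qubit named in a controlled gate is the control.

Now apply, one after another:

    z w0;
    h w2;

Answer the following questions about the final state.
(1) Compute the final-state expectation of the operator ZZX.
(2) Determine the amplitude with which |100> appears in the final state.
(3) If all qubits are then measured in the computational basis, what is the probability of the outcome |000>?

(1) The observable ZZX averages to 1.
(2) |100> carries amplitude 0 in the final state.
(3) Outcome |000> occurs with probability 1/2.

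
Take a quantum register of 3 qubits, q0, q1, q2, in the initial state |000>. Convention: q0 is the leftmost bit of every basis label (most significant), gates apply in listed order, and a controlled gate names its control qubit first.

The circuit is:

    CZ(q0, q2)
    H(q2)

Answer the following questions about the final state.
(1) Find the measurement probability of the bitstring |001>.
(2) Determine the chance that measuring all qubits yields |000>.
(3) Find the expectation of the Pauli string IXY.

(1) A full measurement returns |001> with probability 1/2.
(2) A full measurement returns |000> with probability 1/2.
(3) In the final state, IXY has expectation 0.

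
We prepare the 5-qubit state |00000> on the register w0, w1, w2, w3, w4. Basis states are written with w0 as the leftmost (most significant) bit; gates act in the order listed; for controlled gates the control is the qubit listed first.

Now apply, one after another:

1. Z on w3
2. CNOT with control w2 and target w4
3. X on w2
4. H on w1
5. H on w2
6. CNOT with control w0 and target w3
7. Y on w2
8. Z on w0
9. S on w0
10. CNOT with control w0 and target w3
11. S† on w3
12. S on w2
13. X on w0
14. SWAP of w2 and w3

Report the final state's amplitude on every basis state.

After the circuit, the state carries amplitude I/2 on |10000>, -1/2 on |10010>, I/2 on |11000>, -1/2 on |11010>, and 0 on every other basis state.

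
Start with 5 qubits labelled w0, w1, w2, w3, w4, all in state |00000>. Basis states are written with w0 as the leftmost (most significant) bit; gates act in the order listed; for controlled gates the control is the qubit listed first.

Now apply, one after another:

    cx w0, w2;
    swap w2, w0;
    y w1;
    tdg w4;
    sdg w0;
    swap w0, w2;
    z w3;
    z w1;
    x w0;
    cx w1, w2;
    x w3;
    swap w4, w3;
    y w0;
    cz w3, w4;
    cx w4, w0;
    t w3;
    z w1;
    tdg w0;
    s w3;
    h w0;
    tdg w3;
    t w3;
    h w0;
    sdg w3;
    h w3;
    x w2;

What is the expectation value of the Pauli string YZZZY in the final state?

The observable YZZZY averages to 0. Key observation: steps 19-24 multiply out to the identity, so the circuit reduces to the remaining gates.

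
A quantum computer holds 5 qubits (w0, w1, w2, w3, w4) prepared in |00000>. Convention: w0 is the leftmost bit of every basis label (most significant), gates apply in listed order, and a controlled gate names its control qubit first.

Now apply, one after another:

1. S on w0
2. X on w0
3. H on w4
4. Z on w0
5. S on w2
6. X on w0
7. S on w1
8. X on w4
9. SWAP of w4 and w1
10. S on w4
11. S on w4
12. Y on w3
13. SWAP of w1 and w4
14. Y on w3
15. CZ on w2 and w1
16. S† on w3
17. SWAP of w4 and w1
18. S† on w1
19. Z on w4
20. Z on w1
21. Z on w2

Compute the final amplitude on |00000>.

The amplitude on |00000> is -sqrt(2)/2.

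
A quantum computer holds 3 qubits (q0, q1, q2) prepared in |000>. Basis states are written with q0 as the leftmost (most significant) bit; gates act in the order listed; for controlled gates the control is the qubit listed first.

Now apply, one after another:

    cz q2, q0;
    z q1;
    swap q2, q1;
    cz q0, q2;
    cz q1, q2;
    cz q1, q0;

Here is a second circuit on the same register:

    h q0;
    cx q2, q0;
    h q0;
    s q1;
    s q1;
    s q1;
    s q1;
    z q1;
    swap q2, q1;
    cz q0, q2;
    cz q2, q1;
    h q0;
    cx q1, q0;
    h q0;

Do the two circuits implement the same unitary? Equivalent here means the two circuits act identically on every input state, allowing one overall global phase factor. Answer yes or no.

Yes: on every input state the two circuits agree up to one overall phase factor.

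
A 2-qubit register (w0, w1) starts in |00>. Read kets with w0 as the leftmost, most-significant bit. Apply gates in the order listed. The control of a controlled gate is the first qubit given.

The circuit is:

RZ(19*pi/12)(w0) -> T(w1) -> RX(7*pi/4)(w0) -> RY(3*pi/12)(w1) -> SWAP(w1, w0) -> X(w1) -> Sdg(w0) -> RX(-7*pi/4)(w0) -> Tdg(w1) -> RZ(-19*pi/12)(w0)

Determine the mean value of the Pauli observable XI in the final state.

In the final state, XI has expectation sqrt(2)/4 + sqrt(6)/4.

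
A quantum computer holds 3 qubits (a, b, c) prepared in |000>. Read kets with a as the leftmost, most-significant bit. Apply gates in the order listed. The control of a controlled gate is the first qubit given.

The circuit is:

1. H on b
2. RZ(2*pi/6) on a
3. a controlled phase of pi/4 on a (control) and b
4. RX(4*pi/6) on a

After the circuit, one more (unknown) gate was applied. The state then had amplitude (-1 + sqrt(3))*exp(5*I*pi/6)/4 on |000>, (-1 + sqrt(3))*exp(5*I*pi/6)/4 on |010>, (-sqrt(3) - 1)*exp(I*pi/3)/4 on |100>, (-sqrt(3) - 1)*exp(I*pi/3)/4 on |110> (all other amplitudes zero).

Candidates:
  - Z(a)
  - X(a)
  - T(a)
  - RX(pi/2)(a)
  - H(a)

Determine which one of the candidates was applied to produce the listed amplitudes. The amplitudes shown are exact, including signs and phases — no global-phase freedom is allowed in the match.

The applied gate was RX(pi/2)(a).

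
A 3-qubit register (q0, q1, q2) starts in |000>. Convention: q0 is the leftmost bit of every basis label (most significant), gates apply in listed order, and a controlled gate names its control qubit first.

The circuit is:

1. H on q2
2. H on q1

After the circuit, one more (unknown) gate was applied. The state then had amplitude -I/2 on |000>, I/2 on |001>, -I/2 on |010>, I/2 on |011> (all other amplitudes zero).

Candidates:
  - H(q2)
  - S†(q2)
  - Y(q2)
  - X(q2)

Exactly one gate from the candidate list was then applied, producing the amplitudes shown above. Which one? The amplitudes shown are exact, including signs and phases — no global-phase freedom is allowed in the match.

It was Y(q2) that produced the state shown.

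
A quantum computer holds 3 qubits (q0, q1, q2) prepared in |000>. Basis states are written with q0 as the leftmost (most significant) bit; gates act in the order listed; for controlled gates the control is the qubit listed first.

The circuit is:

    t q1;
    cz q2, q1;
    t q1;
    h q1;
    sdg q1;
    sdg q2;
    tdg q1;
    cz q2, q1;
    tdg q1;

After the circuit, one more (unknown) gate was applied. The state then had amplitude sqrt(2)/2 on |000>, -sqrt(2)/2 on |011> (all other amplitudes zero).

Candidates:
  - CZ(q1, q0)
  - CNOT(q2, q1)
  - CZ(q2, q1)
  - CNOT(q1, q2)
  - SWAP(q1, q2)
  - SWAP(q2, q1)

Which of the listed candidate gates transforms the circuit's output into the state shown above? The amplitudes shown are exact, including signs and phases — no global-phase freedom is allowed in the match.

The unique candidate consistent with the amplitudes is CNOT(q1, q2).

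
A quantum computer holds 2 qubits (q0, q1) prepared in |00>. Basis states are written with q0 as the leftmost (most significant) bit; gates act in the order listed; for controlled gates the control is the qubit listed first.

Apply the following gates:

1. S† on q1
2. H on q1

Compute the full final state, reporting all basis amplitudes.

The resulting statevector has amplitude sqrt(2)/2 on |00>, sqrt(2)/2 on |01>, 0 on |10>, 0 on |11>.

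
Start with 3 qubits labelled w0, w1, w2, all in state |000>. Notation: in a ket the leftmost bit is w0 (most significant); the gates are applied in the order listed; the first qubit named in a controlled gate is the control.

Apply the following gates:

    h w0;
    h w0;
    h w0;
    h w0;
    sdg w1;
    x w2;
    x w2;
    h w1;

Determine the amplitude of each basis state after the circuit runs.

The resulting statevector has amplitude sqrt(2)/2 on |000>, sqrt(2)/2 on |010>, and 0 on every other basis state. Key observation: steps 1-4 multiply out to the identity, so the circuit reduces to the remaining gates.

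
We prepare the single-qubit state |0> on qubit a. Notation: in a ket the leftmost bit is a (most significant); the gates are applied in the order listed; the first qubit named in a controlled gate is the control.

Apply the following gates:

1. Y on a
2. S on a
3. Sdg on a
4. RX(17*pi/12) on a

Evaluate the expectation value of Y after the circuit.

The expectation value of Y is -sqrt(6)/4 - sqrt(2)/4. Key observation: steps 2-3 multiply out to the identity, so the circuit reduces to the remaining gates.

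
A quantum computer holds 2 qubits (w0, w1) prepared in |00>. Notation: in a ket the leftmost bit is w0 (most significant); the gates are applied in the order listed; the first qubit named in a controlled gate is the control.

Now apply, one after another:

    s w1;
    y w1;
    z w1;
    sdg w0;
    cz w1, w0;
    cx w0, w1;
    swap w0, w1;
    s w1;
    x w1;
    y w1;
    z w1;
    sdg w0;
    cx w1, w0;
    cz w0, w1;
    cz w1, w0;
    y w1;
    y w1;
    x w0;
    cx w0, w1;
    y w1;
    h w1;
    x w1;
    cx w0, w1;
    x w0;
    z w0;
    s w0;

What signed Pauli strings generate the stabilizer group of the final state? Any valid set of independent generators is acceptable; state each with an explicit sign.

The final state is stabilized by the group generated by -IX, -ZI; other independent generating sets are equally valid.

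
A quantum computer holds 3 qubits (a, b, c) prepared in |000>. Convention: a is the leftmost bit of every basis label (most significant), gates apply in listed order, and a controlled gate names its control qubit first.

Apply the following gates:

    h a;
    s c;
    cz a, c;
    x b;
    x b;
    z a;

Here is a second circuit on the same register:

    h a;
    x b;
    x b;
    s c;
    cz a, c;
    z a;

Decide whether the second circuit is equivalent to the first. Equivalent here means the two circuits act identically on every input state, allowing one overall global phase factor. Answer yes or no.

Yes: on every input state the two circuits agree up to one overall phase factor.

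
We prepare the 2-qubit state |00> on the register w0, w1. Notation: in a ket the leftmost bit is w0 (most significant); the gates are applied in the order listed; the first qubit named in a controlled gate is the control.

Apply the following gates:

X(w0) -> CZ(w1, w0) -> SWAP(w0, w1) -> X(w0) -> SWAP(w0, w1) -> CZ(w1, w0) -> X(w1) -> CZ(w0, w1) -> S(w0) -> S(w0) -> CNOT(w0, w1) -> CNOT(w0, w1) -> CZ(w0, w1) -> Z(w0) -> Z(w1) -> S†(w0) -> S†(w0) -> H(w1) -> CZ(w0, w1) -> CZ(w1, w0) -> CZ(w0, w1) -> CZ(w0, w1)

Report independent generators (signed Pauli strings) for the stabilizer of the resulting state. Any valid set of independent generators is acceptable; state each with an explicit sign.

The stabilizer group can be generated by +IX, -ZI, among other valid generating sets.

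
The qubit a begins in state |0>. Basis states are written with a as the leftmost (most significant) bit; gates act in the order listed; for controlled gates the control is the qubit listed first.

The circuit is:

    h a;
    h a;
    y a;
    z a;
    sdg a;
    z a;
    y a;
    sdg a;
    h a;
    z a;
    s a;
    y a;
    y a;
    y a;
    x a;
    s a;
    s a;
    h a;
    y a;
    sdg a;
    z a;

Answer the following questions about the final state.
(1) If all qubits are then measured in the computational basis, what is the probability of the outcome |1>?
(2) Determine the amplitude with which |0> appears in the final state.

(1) Outcome |1> occurs with probability 1/2.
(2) The final state's coefficient on |0> equals 1/2 - I/2.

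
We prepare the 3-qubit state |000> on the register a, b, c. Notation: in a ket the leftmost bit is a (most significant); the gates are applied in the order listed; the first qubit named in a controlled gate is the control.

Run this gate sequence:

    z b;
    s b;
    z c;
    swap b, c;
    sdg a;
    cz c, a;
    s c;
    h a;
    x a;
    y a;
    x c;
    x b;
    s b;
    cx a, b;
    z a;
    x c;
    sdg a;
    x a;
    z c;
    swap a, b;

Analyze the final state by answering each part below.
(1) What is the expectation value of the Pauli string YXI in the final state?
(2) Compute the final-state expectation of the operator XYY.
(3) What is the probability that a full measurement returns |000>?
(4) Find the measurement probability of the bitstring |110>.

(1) The expectation value of YXI is 1.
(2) The observable XYY averages to 0.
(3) A full measurement returns |000> with probability 1/2.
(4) Outcome |110> occurs with probability 1/2.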